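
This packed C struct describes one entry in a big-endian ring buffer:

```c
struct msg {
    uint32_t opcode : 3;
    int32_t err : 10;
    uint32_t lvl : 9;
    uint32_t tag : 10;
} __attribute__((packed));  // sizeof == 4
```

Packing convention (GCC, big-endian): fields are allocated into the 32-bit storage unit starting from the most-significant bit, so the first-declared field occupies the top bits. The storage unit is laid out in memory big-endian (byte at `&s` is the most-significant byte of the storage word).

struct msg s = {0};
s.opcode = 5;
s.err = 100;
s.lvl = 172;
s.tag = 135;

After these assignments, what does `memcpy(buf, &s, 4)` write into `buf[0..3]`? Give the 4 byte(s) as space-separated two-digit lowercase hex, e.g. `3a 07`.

a3 22 b0 87

opcode (3b) val=5 bits=0x5 at bit 29: 0xa0000000
err (10b) val=100 bits=0x64 at bit 19: 0xa3200000
lvl (9b) val=172 bits=0xac at bit 10: 0xa322b000
tag (10b) val=135 bits=0x87 at bit 0: 0xa322b087
word = 0xa322b087 → big-endian bytes:
  [0]=0xa3  [1]=0x22  [2]=0xb0  [3]=0x87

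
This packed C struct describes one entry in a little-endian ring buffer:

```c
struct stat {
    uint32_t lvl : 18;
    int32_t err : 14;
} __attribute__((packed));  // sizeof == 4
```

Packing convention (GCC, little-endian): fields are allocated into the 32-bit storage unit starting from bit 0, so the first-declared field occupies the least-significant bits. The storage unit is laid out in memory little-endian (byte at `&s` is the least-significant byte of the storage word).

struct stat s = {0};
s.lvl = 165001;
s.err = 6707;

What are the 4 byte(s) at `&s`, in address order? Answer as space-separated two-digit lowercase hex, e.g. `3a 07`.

89 84 ce 68

[0+:18] lvl=165001 & 0x3ffff = 0x28489; word=0x00028489
[18+:14] err=6707 & 0x3fff = 0x1a33; word=0x68ce8489
word = 0x68ce8489 → little-endian bytes:
  [0]=0x89  [1]=0x84  [2]=0xce  [3]=0x68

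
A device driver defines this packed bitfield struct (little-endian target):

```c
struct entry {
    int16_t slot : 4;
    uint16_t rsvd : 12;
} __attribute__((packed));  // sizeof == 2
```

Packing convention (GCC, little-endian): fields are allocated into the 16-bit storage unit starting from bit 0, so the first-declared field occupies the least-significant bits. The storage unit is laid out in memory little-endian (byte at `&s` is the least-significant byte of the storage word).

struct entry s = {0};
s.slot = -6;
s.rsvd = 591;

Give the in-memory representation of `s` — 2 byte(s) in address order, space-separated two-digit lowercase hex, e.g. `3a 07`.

fa 24

slot:4 = -6 → 0xa << 0 → word 0x000a
rsvd:12 = 591 → 0x24f << 4 → word 0x24fa
word = 0x24fa → little-endian bytes:
  [0]=0xfa  [1]=0x24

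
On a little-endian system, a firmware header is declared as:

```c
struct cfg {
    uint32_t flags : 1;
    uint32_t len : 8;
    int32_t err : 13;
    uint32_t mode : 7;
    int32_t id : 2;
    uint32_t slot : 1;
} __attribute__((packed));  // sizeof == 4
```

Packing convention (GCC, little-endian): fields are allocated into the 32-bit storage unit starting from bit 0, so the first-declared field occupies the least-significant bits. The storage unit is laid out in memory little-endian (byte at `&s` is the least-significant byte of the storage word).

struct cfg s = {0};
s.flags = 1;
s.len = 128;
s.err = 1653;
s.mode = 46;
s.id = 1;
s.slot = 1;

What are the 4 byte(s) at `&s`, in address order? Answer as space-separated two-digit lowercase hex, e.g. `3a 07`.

01 eb 8c ab

flags (1b) val=1 bits=0x1 at bit 0: 0x00000001
len (8b) val=128 bits=0x80 at bit 1: 0x00000101
err (13b) val=1653 bits=0x675 at bit 9: 0x000ceb01
mode (7b) val=46 bits=0x2e at bit 22: 0x0b8ceb01
id (2b) val=1 bits=0x1 at bit 29: 0x2b8ceb01
slot (1b) val=1 bits=0x1 at bit 31: 0xab8ceb01
word = 0xab8ceb01 → little-endian bytes:
  [0]=0x01  [1]=0xeb  [2]=0x8c  [3]=0xab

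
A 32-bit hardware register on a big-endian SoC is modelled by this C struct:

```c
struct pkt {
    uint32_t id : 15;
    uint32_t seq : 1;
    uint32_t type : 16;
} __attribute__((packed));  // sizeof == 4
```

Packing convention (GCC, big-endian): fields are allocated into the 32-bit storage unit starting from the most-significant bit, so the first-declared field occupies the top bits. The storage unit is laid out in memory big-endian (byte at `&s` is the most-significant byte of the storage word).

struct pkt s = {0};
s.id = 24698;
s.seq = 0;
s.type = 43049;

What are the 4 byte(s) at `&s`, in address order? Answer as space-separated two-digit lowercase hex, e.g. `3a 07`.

c0 f4 a8 29

id:15 = 24698 → 0x607a << 17 → word 0xc0f40000
seq:1 = 0 → 0x0 << 16 → word 0xc0f40000
type:16 = 43049 → 0xa829 << 0 → word 0xc0f4a829
word = 0xc0f4a829 → big-endian bytes:
  [0]=0xc0  [1]=0xf4  [2]=0xa8  [3]=0x29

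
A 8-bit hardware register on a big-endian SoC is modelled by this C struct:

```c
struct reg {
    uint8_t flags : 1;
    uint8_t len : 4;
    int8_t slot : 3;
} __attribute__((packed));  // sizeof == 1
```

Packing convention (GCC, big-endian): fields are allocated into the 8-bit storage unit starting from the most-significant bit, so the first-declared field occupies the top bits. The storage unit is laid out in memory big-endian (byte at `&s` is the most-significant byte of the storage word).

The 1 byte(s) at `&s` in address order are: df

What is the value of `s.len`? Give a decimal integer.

[0]=0xdf (big-endian) → word 0xdf
flags [7+:1] = (word>>7) & 0x1 = 1
len [3+:4] = (word>>3) & 0xf = 11  ←
slot [0+:3] = (word>>0) & 0x7 = 7

11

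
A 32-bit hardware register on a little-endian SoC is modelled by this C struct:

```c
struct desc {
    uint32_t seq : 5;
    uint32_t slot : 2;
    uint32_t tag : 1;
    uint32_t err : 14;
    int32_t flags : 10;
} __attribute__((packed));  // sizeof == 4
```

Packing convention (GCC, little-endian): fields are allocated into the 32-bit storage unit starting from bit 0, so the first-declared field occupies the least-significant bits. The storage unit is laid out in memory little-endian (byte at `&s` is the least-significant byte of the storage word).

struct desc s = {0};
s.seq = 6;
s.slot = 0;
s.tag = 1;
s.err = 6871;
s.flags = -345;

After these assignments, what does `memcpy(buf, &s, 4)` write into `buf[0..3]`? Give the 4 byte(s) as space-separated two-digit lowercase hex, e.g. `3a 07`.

86 d7 da a9

seq:5 = 6 → 0x6 << 0 → word 0x00000006
slot:2 = 0 → 0x0 << 5 → word 0x00000006
tag:1 = 1 → 0x1 << 7 → word 0x00000086
err:14 = 6871 → 0x1ad7 << 8 → word 0x001ad786
flags:10 = -345 → 0x2a7 << 22 → word 0xa9dad786
word = 0xa9dad786 → little-endian bytes:
  [0]=0x86  [1]=0xd7  [2]=0xda  [3]=0xa9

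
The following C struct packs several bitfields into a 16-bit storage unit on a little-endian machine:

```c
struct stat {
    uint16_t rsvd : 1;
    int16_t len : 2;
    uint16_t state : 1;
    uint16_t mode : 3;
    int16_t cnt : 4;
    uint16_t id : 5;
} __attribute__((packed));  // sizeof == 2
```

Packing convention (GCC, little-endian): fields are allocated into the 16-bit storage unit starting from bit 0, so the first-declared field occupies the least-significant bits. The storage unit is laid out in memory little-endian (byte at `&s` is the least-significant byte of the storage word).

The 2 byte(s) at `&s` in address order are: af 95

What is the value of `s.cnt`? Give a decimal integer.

[0]=0xaf [1]=0x95 (little-endian) → word 0x95af
rsvd [0+:1] = (word>>0) & 0x1 = 1
len [1+:2] = (word>>1) & 0x3 = 3
state [3+:1] = (word>>3) & 0x1 = 1
mode [4+:3] = (word>>4) & 0x7 = 2
cnt [7+:4] = (word>>7) & 0xf = 11  ←
id [11+:5] = (word>>11) & 0x1f = 18
cnt signed 4b, MSB=1: 11 - 16 = -5

-5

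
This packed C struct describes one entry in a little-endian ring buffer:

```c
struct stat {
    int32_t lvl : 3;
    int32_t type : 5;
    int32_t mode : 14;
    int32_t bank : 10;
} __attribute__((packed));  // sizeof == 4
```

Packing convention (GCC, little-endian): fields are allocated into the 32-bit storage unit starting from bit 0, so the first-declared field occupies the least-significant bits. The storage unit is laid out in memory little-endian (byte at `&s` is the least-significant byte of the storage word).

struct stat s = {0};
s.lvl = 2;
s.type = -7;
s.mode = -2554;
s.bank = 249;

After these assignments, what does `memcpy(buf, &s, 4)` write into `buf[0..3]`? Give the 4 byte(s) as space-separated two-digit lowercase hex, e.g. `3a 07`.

ca 06 76 3e

lvl:3 = 2 → 0x2 << 0 → word 0x00000002
type:5 = -7 → 0x19 << 3 → word 0x000000ca
mode:14 = -2554 → 0x3606 << 8 → word 0x003606ca
bank:10 = 249 → 0xf9 << 22 → word 0x3e7606ca
word = 0x3e7606ca → little-endian bytes:
  [0]=0xca  [1]=0x06  [2]=0x76  [3]=0x3e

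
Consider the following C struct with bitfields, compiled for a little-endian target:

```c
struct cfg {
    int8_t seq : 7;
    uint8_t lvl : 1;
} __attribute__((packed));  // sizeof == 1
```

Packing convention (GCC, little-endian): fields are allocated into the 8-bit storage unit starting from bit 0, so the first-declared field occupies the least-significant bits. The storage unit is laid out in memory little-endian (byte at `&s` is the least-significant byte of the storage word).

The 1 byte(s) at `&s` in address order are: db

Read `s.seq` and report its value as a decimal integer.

[0]=0xdb (little-endian) → word 0xdb
seq [0+:7] = (word>>0) & 0x7f = 91  ←
lvl [7+:1] = (word>>7) & 0x1 = 1
seq signed 7b, MSB=1: 91 - 128 = -37

-37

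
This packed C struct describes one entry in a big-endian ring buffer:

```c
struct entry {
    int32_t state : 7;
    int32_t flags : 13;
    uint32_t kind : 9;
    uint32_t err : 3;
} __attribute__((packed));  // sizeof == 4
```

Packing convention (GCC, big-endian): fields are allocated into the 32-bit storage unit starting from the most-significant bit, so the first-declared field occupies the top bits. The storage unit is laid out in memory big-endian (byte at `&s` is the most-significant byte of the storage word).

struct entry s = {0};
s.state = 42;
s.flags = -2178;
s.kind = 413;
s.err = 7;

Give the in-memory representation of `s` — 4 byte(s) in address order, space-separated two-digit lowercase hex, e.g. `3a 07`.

state:7 = 42 → 0x2a << 25 → word 0x54000000
flags:13 = -2178 → 0x177e << 12 → word 0x5577e000
kind:9 = 413 → 0x19d << 3 → word 0x5577ece8
err:3 = 7 → 0x7 << 0 → word 0x5577ecef
word = 0x5577ecef → big-endian bytes:
  [0]=0x55  [1]=0x77  [2]=0xec  [3]=0xef

55 77 ec ef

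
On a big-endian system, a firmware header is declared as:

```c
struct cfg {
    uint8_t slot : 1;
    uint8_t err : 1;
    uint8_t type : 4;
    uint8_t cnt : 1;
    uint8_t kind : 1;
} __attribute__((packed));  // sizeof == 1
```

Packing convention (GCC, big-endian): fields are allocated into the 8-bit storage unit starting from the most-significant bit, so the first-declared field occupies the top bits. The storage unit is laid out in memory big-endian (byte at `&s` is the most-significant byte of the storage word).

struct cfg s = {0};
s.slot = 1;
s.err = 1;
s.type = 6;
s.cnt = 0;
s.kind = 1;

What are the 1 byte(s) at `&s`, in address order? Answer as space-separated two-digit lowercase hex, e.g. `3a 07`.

d9

slot (1b) val=1 bits=0x1 at bit 7: 0x80
err (1b) val=1 bits=0x1 at bit 6: 0xc0
type (4b) val=6 bits=0x6 at bit 2: 0xd8
cnt (1b) val=0 bits=0x0 at bit 1: 0xd8
kind (1b) val=1 bits=0x1 at bit 0: 0xd9
word = 0xd9 → big-endian bytes:
  [0]=0xd9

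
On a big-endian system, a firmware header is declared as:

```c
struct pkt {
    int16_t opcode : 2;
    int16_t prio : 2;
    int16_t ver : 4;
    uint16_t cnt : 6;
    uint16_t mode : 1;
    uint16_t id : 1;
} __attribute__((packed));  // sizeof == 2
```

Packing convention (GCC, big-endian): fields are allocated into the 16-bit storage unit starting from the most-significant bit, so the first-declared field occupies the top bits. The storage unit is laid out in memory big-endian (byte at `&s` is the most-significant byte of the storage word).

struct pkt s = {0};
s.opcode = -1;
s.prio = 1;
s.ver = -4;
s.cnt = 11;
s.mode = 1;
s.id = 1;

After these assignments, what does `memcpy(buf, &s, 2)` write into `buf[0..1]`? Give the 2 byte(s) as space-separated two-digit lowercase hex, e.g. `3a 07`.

opcode (2b) val=-1 bits=0x3 at bit 14: 0xc000
prio (2b) val=1 bits=0x1 at bit 12: 0xd000
ver (4b) val=-4 bits=0xc at bit 8: 0xdc00
cnt (6b) val=11 bits=0xb at bit 2: 0xdc2c
mode (1b) val=1 bits=0x1 at bit 1: 0xdc2e
id (1b) val=1 bits=0x1 at bit 0: 0xdc2f
word = 0xdc2f → big-endian bytes:
  [0]=0xdc  [1]=0x2f

dc 2f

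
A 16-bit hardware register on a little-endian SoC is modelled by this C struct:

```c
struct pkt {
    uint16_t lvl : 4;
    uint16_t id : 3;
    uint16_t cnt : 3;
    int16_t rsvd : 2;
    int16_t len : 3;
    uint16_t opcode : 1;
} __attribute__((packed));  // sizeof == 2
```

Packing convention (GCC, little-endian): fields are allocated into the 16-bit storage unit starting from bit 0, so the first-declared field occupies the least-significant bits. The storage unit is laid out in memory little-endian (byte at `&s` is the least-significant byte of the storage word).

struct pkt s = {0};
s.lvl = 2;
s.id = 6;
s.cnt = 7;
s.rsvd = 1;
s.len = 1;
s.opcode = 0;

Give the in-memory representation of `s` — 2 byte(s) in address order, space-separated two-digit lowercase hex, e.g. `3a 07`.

e2 17

[0+:4] lvl=2 & 0xf = 0x2; word=0x0002
[4+:3] id=6 & 0x7 = 0x6; word=0x0062
[7+:3] cnt=7 & 0x7 = 0x7; word=0x03e2
[10+:2] rsvd=1 & 0x3 = 0x1; word=0x07e2
[12+:3] len=1 & 0x7 = 0x1; word=0x17e2
[15+:1] opcode=0 & 0x1 = 0x0; word=0x17e2
word = 0x17e2 → little-endian bytes:
  [0]=0xe2  [1]=0x17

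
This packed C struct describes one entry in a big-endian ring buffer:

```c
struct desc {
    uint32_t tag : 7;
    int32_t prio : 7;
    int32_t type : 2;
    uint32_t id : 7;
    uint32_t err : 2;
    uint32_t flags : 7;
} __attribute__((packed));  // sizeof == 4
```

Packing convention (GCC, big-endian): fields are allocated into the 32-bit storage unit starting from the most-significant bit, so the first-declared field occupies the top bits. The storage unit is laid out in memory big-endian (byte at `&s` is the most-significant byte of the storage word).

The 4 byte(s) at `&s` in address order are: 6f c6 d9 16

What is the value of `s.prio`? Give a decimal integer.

-15

[0]=0x6f [1]=0xc6 [2]=0xd9 [3]=0x16 (big-endian) → word 0x6fc6d916
tag:7 @ bit 25 → (0x6fc6d916>>25)&0x7f = 0x37
prio:7 @ bit 18 → (0x6fc6d916>>18)&0x7f = 0x71  ←
type:2 @ bit 16 → (0x6fc6d916>>16)&0x3 = 0x2
id:7 @ bit 9 → (0x6fc6d916>>9)&0x7f = 0x6c
err:2 @ bit 7 → (0x6fc6d916>>7)&0x3 = 0x2
flags:7 @ bit 0 → (0x6fc6d916>>0)&0x7f = 0x16
prio signed 7b, MSB=1: 113 - 128 = -15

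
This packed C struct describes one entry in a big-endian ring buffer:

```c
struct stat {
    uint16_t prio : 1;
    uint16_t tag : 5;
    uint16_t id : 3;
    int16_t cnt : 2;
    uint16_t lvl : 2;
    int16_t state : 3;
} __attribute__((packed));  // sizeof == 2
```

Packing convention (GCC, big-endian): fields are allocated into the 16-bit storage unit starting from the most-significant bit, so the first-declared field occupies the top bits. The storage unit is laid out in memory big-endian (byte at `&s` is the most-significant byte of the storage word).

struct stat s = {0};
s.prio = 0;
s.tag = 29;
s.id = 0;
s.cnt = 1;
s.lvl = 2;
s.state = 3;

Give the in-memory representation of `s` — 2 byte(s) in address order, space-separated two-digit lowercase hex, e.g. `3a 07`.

[15+:1] prio=0 & 0x1 = 0x0; word=0x0000
[10+:5] tag=29 & 0x1f = 0x1d; word=0x7400
[7+:3] id=0 & 0x7 = 0x0; word=0x7400
[5+:2] cnt=1 & 0x3 = 0x1; word=0x7420
[3+:2] lvl=2 & 0x3 = 0x2; word=0x7430
[0+:3] state=3 & 0x7 = 0x3; word=0x7433
word = 0x7433 → big-endian bytes:
  [0]=0x74  [1]=0x33

74 33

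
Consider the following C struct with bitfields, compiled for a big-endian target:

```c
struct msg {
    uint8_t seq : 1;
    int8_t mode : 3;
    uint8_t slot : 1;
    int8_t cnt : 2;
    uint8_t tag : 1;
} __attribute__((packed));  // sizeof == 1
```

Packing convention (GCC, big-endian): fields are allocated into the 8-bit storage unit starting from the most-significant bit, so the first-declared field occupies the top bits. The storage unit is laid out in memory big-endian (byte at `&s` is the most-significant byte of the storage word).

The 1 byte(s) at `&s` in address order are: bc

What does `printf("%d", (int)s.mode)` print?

3

[0]=0xbc (big-endian) → word 0xbc
seq:1 @ bit 7 → (0xbc>>7)&0x1 = 0x1
mode:3 @ bit 4 → (0xbc>>4)&0x7 = 0x3  ←
slot:1 @ bit 3 → (0xbc>>3)&0x1 = 0x1
cnt:2 @ bit 1 → (0xbc>>1)&0x3 = 0x2
tag:1 @ bit 0 → (0xbc>>0)&0x1 = 0x0
mode signed 3b, MSB=0: value = 3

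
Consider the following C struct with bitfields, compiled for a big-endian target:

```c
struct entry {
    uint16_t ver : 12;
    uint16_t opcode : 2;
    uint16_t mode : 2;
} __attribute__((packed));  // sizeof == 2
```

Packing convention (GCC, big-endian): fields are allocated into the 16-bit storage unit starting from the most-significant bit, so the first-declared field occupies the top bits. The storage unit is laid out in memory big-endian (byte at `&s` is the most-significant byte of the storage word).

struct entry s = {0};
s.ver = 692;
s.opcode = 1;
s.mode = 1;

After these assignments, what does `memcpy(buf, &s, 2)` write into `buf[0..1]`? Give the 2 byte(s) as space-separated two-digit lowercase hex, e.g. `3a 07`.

2b 45

ver:12 = 692 → 0x2b4 << 4 → word 0x2b40
opcode:2 = 1 → 0x1 << 2 → word 0x2b44
mode:2 = 1 → 0x1 << 0 → word 0x2b45
word = 0x2b45 → big-endian bytes:
  [0]=0x2b  [1]=0x45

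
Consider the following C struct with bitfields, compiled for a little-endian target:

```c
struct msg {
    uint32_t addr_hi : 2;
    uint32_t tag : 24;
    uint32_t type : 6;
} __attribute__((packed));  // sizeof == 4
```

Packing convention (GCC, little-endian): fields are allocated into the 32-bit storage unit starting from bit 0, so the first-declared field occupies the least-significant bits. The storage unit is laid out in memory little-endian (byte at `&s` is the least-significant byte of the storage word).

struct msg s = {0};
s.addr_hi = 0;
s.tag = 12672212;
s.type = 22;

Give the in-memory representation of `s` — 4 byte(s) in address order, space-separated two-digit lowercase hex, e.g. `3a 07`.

addr_hi (2b) val=0 bits=0x0 at bit 0: 0x00000000
tag (24b) val=12672212 bits=0xc15cd4 at bit 2: 0x03057350
type (6b) val=22 bits=0x16 at bit 26: 0x5b057350
word = 0x5b057350 → little-endian bytes:
  [0]=0x50  [1]=0x73  [2]=0x05  [3]=0x5b

50 73 05 5b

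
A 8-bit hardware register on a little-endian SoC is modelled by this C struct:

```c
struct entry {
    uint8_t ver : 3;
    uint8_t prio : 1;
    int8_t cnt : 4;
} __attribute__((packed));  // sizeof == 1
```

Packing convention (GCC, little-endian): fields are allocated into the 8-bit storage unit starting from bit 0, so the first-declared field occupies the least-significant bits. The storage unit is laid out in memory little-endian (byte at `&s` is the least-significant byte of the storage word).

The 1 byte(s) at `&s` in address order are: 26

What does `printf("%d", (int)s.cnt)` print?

[0]=0x26 (little-endian) → word 0x26
ver [0+:3] = (word>>0) & 0x7 = 6
prio [3+:1] = (word>>3) & 0x1 = 0
cnt [4+:4] = (word>>4) & 0xf = 2  ←
cnt signed 4b, MSB=0: value = 2

2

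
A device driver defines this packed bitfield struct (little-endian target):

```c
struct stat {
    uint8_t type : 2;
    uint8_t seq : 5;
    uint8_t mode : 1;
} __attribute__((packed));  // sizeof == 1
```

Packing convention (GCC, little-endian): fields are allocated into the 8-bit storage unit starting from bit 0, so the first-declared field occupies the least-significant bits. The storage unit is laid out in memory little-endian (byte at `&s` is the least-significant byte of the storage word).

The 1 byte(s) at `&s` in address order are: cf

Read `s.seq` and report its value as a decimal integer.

19

[0]=0xcf (little-endian) → word 0xcf
type [0+:2] = (word>>0) & 0x3 = 3
seq [2+:5] = (word>>2) & 0x1f = 19  ←
mode [7+:1] = (word>>7) & 0x1 = 1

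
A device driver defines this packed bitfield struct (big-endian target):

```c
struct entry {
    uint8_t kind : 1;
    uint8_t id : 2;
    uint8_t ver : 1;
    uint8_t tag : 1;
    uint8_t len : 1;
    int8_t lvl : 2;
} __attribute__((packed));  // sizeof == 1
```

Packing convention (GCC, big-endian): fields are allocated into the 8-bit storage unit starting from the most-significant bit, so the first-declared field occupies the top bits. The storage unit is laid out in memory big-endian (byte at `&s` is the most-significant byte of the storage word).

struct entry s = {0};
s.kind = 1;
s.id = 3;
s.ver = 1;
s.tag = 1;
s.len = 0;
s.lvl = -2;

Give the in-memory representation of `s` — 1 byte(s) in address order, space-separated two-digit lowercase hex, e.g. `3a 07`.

fa

kind (1b) val=1 bits=0x1 at bit 7: 0x80
id (2b) val=3 bits=0x3 at bit 5: 0xe0
ver (1b) val=1 bits=0x1 at bit 4: 0xf0
tag (1b) val=1 bits=0x1 at bit 3: 0xf8
len (1b) val=0 bits=0x0 at bit 2: 0xf8
lvl (2b) val=-2 bits=0x2 at bit 0: 0xfa
word = 0xfa → big-endian bytes:
  [0]=0xfa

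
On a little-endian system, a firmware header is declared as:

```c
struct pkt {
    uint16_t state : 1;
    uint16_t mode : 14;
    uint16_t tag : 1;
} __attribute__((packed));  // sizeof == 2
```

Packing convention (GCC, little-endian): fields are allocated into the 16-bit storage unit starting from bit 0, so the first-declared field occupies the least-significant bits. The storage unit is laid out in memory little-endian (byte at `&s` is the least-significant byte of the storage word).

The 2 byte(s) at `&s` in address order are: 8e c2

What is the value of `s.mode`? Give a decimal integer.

[0]=0x8e [1]=0xc2 (little-endian) → word 0xc28e
state [0+:1] = (word>>0) & 0x1 = 0
mode [1+:14] = (word>>1) & 0x3fff = 8519  ←
tag [15+:1] = (word>>15) & 0x1 = 1

8519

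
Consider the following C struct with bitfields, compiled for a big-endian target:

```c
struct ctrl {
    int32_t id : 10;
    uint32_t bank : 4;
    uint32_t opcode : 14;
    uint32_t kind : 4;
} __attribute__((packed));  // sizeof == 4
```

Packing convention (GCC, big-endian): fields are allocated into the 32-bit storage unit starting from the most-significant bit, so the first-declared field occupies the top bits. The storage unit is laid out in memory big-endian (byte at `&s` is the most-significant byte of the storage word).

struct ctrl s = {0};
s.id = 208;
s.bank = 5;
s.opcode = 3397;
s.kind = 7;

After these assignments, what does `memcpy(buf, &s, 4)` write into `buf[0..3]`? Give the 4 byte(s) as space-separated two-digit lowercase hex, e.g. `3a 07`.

[22+:10] id=208 & 0x3ff = 0xd0; word=0x34000000
[18+:4] bank=5 & 0xf = 0x5; word=0x34140000
[4+:14] opcode=3397 & 0x3fff = 0xd45; word=0x3414d450
[0+:4] kind=7 & 0xf = 0x7; word=0x3414d457
word = 0x3414d457 → big-endian bytes:
  [0]=0x34  [1]=0x14  [2]=0xd4  [3]=0x57

34 14 d4 57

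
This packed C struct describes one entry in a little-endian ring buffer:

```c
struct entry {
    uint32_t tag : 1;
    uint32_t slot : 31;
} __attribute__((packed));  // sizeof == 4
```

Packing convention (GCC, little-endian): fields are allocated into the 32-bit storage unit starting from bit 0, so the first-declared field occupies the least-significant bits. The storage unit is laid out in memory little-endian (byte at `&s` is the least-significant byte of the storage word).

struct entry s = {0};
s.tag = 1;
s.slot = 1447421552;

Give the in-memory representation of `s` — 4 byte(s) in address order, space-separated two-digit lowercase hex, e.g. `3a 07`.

e1 cc 8b ac

tag (1b) val=1 bits=0x1 at bit 0: 0x00000001
slot (31b) val=1447421552 bits=0x5645e670 at bit 1: 0xac8bcce1
word = 0xac8bcce1 → little-endian bytes:
  [0]=0xe1  [1]=0xcc  [2]=0x8b  [3]=0xac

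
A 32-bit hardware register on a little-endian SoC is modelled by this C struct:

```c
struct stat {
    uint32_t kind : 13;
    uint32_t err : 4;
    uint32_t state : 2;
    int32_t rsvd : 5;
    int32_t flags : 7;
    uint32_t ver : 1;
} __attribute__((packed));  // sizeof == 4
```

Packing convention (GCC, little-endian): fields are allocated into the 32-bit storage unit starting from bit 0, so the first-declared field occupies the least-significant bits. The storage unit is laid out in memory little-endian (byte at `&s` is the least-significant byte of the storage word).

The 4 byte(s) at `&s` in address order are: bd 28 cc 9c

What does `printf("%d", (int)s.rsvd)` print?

-7

[0]=0xbd [1]=0x28 [2]=0xcc [3]=0x9c (little-endian) → word 0x9ccc28bd
kind [0+:13] = (word>>0) & 0x1fff = 2237
err [13+:4] = (word>>13) & 0xf = 1
state [17+:2] = (word>>17) & 0x3 = 2
rsvd [19+:5] = (word>>19) & 0x1f = 25  ←
flags [24+:7] = (word>>24) & 0x7f = 28
ver [31+:1] = (word>>31) & 0x1 = 1
rsvd signed 5b, MSB=1: 25 - 32 = -7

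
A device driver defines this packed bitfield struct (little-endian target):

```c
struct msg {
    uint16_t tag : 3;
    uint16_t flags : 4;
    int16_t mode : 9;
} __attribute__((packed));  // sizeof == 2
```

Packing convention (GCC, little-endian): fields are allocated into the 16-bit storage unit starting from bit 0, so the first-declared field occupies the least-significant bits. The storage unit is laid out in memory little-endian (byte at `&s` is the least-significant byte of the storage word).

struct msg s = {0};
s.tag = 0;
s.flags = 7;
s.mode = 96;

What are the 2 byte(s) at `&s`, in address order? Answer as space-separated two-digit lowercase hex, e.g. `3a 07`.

38 30

[0+:3] tag=0 & 0x7 = 0x0; word=0x0000
[3+:4] flags=7 & 0xf = 0x7; word=0x0038
[7+:9] mode=96 & 0x1ff = 0x60; word=0x3038
word = 0x3038 → little-endian bytes:
  [0]=0x38  [1]=0x30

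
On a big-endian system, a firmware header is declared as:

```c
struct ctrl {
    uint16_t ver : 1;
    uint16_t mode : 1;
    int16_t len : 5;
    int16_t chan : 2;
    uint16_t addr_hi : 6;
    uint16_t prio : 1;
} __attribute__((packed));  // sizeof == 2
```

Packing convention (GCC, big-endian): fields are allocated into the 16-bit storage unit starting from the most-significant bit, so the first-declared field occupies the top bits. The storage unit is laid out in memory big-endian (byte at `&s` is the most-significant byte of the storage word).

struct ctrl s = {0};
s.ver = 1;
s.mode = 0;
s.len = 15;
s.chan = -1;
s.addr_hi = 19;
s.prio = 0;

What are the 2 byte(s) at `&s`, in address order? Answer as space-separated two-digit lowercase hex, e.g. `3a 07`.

[15+:1] ver=1 & 0x1 = 0x1; word=0x8000
[14+:1] mode=0 & 0x1 = 0x0; word=0x8000
[9+:5] len=15 & 0x1f = 0xf; word=0x9e00
[7+:2] chan=-1 & 0x3 = 0x3; word=0x9f80
[1+:6] addr_hi=19 & 0x3f = 0x13; word=0x9fa6
[0+:1] prio=0 & 0x1 = 0x0; word=0x9fa6
word = 0x9fa6 → big-endian bytes:
  [0]=0x9f  [1]=0xa6

9f a6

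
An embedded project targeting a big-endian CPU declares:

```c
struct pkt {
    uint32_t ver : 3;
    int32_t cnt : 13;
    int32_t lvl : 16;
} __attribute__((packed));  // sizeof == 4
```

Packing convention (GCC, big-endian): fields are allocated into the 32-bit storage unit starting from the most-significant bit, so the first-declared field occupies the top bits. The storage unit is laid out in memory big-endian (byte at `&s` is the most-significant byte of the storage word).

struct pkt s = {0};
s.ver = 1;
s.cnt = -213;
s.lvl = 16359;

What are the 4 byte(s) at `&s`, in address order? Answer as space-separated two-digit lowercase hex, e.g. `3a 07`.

ver:3 = 1 → 0x1 << 29 → word 0x20000000
cnt:13 = -213 → 0x1f2b << 16 → word 0x3f2b0000
lvl:16 = 16359 → 0x3fe7 << 0 → word 0x3f2b3fe7
word = 0x3f2b3fe7 → big-endian bytes:
  [0]=0x3f  [1]=0x2b  [2]=0x3f  [3]=0xe7

3f 2b 3f e7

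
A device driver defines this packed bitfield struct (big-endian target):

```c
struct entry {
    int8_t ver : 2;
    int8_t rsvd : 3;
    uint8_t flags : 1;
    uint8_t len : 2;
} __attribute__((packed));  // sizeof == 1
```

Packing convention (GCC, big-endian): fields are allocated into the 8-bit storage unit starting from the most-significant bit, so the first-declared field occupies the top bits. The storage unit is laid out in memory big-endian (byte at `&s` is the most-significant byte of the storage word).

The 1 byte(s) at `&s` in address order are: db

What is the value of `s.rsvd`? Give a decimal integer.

[0]=0xdb (big-endian) → word 0xdb
ver:2 @ bit 6 → (0xdb>>6)&0x3 = 0x3
rsvd:3 @ bit 3 → (0xdb>>3)&0x7 = 0x3  ←
flags:1 @ bit 2 → (0xdb>>2)&0x1 = 0x0
len:2 @ bit 0 → (0xdb>>0)&0x3 = 0x3
rsvd signed 3b, MSB=0: value = 3

3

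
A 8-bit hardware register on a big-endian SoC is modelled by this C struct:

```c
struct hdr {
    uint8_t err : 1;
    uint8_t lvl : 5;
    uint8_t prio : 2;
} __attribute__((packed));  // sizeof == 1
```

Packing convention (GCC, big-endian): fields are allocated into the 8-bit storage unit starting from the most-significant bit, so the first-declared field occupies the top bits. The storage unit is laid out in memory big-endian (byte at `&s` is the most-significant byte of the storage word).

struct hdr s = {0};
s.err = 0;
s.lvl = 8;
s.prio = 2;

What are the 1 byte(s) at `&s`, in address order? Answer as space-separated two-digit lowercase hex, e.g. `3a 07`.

[7+:1] err=0 & 0x1 = 0x0; word=0x00
[2+:5] lvl=8 & 0x1f = 0x8; word=0x20
[0+:2] prio=2 & 0x3 = 0x2; word=0x22
word = 0x22 → big-endian bytes:
  [0]=0x22

22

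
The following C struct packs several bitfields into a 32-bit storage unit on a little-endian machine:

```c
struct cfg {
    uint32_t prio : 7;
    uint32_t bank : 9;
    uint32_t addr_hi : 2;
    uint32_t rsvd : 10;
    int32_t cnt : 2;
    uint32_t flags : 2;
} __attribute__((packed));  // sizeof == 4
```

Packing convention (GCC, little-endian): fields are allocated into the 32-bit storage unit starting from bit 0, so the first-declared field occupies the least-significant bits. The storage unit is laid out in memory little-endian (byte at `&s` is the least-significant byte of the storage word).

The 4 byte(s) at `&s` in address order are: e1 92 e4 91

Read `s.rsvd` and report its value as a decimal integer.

121

[0]=0xe1 [1]=0x92 [2]=0xe4 [3]=0x91 (little-endian) → word 0x91e492e1
prio:7 @ bit 0 → (0x91e492e1>>0)&0x7f = 0x61
bank:9 @ bit 7 → (0x91e492e1>>7)&0x1ff = 0x125
addr_hi:2 @ bit 16 → (0x91e492e1>>16)&0x3 = 0x0
rsvd:10 @ bit 18 → (0x91e492e1>>18)&0x3ff = 0x79  ←
cnt:2 @ bit 28 → (0x91e492e1>>28)&0x3 = 0x1
flags:2 @ bit 30 → (0x91e492e1>>30)&0x3 = 0x2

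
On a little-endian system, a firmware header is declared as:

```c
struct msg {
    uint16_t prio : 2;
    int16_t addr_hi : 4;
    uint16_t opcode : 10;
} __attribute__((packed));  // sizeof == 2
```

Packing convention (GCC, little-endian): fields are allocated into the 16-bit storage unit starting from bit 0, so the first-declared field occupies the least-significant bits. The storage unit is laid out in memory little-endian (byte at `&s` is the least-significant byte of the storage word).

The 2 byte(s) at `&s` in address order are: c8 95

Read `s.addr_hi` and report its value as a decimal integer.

[0]=0xc8 [1]=0x95 (little-endian) → word 0x95c8
prio [0+:2] = (word>>0) & 0x3 = 0
addr_hi [2+:4] = (word>>2) & 0xf = 2  ←
opcode [6+:10] = (word>>6) & 0x3ff = 599
addr_hi signed 4b, MSB=0: value = 2

2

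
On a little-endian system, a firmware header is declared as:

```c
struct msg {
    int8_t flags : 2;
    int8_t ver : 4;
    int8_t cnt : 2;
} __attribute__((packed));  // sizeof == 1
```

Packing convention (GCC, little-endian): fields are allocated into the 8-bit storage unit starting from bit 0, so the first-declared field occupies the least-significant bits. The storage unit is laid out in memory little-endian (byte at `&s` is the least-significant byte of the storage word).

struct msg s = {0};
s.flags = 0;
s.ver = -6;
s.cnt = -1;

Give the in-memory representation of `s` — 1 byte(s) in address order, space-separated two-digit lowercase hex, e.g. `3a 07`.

e8

[0+:2] flags=0 & 0x3 = 0x0; word=0x00
[2+:4] ver=-6 & 0xf = 0xa; word=0x28
[6+:2] cnt=-1 & 0x3 = 0x3; word=0xe8
word = 0xe8 → little-endian bytes:
  [0]=0xe8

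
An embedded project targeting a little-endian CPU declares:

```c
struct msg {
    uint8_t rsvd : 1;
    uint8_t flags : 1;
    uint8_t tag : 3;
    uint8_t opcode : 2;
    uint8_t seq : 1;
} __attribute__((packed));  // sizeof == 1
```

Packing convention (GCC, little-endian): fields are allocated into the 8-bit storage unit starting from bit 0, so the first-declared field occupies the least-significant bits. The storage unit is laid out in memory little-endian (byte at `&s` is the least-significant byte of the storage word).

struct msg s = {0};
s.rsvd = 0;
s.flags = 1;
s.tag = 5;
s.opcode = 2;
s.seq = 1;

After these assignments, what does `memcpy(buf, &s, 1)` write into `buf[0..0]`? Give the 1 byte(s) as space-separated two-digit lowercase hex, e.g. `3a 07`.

rsvd:1 = 0 → 0x0 << 0 → word 0x00
flags:1 = 1 → 0x1 << 1 → word 0x02
tag:3 = 5 → 0x5 << 2 → word 0x16
opcode:2 = 2 → 0x2 << 5 → word 0x56
seq:1 = 1 → 0x1 << 7 → word 0xd6
word = 0xd6 → little-endian bytes:
  [0]=0xd6

d6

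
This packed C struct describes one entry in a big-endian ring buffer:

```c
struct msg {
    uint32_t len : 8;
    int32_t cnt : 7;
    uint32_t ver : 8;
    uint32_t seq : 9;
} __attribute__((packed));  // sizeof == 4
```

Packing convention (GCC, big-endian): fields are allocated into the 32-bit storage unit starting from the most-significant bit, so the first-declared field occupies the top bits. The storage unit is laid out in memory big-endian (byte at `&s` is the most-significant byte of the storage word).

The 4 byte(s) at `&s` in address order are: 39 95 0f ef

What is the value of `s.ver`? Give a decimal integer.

[0]=0x39 [1]=0x95 [2]=0x0f [3]=0xef (big-endian) → word 0x39950fef
len [24+:8] = (word>>24) & 0xff = 57
cnt [17+:7] = (word>>17) & 0x7f = 74
ver [9+:8] = (word>>9) & 0xff = 135  ←
seq [0+:9] = (word>>0) & 0x1ff = 495

135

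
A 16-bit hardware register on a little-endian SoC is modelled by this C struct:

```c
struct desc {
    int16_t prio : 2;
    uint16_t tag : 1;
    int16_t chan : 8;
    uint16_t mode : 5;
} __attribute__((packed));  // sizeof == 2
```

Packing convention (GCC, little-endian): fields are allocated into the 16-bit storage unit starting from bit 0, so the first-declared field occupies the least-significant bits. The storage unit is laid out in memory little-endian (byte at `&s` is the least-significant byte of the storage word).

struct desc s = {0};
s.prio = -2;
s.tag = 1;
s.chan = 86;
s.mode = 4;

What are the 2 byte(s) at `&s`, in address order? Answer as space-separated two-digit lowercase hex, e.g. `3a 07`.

[0+:2] prio=-2 & 0x3 = 0x2; word=0x0002
[2+:1] tag=1 & 0x1 = 0x1; word=0x0006
[3+:8] chan=86 & 0xff = 0x56; word=0x02b6
[11+:5] mode=4 & 0x1f = 0x4; word=0x22b6
word = 0x22b6 → little-endian bytes:
  [0]=0xb6  [1]=0x22

b6 22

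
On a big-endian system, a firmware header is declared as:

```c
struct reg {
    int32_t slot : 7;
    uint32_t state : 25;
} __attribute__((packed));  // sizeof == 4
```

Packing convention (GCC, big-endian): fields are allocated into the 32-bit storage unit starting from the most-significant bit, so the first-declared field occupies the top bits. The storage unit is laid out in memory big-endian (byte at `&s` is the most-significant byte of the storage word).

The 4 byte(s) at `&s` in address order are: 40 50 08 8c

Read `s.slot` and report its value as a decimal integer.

32

[0]=0x40 [1]=0x50 [2]=0x08 [3]=0x8c (big-endian) → word 0x4050088c
slot [25+:7] = (word>>25) & 0x7f = 32  ←
state [0+:25] = (word>>0) & 0x1ffffff = 5245068
slot signed 7b, MSB=0: value = 32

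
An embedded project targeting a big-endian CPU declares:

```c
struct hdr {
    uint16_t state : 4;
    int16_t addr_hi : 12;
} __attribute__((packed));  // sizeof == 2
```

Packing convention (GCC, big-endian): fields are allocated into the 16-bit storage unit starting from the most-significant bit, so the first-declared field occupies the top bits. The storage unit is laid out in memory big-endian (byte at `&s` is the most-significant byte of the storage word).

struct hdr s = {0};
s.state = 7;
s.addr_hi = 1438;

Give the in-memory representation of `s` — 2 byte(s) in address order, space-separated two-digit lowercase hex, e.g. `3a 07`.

75 9e

state (4b) val=7 bits=0x7 at bit 12: 0x7000
addr_hi (12b) val=1438 bits=0x59e at bit 0: 0x759e
word = 0x759e → big-endian bytes:
  [0]=0x75  [1]=0x9e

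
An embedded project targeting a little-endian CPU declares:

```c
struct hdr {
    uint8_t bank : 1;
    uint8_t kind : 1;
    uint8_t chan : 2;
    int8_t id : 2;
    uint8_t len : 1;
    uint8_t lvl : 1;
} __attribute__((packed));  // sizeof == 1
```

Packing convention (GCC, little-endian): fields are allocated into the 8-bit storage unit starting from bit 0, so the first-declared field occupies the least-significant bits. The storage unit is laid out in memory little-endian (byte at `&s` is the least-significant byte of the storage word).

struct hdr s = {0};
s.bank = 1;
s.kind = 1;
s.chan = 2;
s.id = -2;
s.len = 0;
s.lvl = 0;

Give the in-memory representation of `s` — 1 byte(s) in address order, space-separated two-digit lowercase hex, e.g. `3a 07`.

2b

[0+:1] bank=1 & 0x1 = 0x1; word=0x01
[1+:1] kind=1 & 0x1 = 0x1; word=0x03
[2+:2] chan=2 & 0x3 = 0x2; word=0x0b
[4+:2] id=-2 & 0x3 = 0x2; word=0x2b
[6+:1] len=0 & 0x1 = 0x0; word=0x2b
[7+:1] lvl=0 & 0x1 = 0x0; word=0x2b
word = 0x2b → little-endian bytes:
  [0]=0x2b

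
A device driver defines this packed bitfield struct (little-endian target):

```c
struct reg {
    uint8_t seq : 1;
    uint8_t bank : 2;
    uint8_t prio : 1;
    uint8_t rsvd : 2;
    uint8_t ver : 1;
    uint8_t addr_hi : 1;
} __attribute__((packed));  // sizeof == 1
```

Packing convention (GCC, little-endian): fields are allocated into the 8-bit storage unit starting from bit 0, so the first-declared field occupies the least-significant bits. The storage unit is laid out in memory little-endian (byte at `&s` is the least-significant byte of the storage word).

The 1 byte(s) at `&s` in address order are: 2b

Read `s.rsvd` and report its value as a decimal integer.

2

[0]=0x2b (little-endian) → word 0x2b
seq [0+:1] = (word>>0) & 0x1 = 1
bank [1+:2] = (word>>1) & 0x3 = 1
prio [3+:1] = (word>>3) & 0x1 = 1
rsvd [4+:2] = (word>>4) & 0x3 = 2  ←
ver [6+:1] = (word>>6) & 0x1 = 0
addr_hi [7+:1] = (word>>7) & 0x1 = 0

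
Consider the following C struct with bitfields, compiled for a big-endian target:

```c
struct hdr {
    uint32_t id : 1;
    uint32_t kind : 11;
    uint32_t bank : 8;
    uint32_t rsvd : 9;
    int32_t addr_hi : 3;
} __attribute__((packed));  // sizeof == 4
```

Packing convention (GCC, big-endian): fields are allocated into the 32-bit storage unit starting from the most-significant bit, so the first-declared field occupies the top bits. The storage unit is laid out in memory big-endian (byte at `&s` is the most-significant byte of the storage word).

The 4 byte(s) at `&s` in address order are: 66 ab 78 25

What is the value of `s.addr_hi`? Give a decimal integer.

[0]=0x66 [1]=0xab [2]=0x78 [3]=0x25 (big-endian) → word 0x66ab7825
id:1 @ bit 31 → (0x66ab7825>>31)&0x1 = 0x0
kind:11 @ bit 20 → (0x66ab7825>>20)&0x7ff = 0x66a
bank:8 @ bit 12 → (0x66ab7825>>12)&0xff = 0xb7
rsvd:9 @ bit 3 → (0x66ab7825>>3)&0x1ff = 0x104
addr_hi:3 @ bit 0 → (0x66ab7825>>0)&0x7 = 0x5  ←
addr_hi signed 3b, MSB=1: 5 - 8 = -3

-3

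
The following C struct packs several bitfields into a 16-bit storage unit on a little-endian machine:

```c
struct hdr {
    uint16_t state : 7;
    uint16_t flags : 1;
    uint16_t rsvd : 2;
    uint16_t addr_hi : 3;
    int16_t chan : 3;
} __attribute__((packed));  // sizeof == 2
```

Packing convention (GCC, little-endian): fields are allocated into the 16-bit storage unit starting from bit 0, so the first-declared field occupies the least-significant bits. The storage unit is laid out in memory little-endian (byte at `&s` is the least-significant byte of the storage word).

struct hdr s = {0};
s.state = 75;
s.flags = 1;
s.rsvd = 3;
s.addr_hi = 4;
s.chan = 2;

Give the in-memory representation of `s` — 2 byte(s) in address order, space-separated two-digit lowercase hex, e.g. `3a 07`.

cb 53

state:7 = 75 → 0x4b << 0 → word 0x004b
flags:1 = 1 → 0x1 << 7 → word 0x00cb
rsvd:2 = 3 → 0x3 << 8 → word 0x03cb
addr_hi:3 = 4 → 0x4 << 10 → word 0x13cb
chan:3 = 2 → 0x2 << 13 → word 0x53cb
word = 0x53cb → little-endian bytes:
  [0]=0xcb  [1]=0x53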